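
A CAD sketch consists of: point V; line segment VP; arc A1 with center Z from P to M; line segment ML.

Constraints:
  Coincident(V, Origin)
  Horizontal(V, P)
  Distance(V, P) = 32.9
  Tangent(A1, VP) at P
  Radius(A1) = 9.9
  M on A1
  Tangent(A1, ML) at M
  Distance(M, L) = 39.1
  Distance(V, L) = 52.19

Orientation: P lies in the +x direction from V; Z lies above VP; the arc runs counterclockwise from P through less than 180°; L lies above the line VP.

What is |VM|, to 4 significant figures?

43.96

Checks: |ZM| = 9.900 ✓; ∠(ZM, ML) = 90.00° ✓; |ML| = 39.10 ✓; |VL| = 52.19 ✓.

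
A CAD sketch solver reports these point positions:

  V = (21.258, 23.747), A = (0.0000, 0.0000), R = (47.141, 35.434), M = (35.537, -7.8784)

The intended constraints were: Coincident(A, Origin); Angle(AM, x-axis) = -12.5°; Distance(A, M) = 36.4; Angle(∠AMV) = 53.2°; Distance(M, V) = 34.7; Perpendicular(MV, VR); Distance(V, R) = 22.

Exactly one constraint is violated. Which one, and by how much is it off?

Distance(V, R) = 22 — off by 6.40.

A = (0.00, 0.00) ✓; AM at -12.50° ✓; |AM| = 36.40 ✓; ∠AMV = 53.20° ✓; |MV| = 34.70 ✓; ∠(MV, VR) = 90.00° ✓; |VR| = 28.40 ✗.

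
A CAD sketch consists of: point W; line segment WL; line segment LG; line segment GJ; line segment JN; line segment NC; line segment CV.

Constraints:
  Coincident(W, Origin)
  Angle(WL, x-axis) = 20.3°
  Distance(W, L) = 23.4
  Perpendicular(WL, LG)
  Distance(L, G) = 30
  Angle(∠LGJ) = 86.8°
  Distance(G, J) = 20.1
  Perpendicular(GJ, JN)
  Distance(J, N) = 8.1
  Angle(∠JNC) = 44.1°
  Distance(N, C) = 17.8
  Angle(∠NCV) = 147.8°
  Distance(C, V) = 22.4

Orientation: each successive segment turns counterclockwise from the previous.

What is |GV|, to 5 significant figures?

26.781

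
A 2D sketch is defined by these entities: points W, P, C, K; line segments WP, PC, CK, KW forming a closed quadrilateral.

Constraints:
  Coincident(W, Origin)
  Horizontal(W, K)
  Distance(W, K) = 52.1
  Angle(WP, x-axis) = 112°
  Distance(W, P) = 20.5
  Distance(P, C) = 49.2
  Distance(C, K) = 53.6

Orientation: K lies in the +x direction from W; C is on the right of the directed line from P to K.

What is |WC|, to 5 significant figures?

28.849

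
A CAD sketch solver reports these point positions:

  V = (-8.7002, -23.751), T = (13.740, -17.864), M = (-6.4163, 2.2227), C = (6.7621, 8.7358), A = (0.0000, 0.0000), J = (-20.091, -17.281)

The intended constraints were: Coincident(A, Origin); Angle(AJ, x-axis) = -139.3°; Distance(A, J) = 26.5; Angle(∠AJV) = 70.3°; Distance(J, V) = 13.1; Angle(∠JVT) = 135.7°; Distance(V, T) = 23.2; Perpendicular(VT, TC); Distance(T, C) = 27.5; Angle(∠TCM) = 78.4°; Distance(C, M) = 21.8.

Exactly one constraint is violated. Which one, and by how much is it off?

Distance(C, M) = 21.8 — off by 7.10.

A = (0.00, 0.00) ✓; AJ at -139.3° ✓; |AJ| = 26.50 ✓; ∠AJV = 70.30° ✓; |JV| = 13.10 ✓; ∠JVT = 135.7° ✓; |VT| = 23.20 ✓; ∠(VT, TC) = 90.00° ✓; |TC| = 27.50 ✓; ∠TCM = 78.40° ✓; |CM| = 14.70 ✗.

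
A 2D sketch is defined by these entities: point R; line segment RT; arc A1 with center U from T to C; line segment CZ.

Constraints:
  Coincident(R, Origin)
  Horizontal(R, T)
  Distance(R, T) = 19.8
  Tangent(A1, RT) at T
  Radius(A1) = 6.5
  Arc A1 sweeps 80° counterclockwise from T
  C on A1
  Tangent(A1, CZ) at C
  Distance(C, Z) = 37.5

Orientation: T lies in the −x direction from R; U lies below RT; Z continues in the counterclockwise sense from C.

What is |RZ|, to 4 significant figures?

53.47

On A1, T sits at bearing 90° from U; an 80° counterclockwise sweep puts C at bearing 170°, so C = U + 6.5·(cos 170°, sin 170°) = (-26.20, -5.371). The tangent condition forces UC to be normal to CZ, so CZ runs along (−sin 170°, cos 170°); with |CZ| = 37.5, Z = (-32.71, -42.30). Then |RZ| = |Z − R| = 53.47.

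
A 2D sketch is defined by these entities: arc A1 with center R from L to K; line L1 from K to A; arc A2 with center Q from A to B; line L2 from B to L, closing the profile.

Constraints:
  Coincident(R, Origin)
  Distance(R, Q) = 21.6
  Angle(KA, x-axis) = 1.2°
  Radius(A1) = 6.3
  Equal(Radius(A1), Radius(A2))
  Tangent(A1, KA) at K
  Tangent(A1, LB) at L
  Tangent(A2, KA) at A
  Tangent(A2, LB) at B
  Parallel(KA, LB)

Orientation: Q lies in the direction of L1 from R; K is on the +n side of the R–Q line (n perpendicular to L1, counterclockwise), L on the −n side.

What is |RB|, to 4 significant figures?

22.50

Tangency of A1 to both parallel lines with radius 6.3 puts K and L at R ± 6.3·n: K = (-0.1319, 6.299), L = (0.1319, -6.299). Equal radii place A and B the same way about Q: A = Q + 6.3·n = (21.46, 6.751), B = Q − 6.3·n = (21.73, -5.846). Then |RB| = |B − R| = 22.50.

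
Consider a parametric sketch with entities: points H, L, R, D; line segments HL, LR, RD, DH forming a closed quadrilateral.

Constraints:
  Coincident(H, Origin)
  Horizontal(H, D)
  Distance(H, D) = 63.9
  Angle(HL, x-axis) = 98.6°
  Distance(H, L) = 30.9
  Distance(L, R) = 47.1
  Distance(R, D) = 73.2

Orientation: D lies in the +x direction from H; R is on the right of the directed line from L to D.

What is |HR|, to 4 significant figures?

18.06

H is at the origin; HD is horizontal with |HD| = 63.9 and D in +x, so D = (63.9, 0). HL runs at 98.6° with |HL| = 30.9, so L = (-4.621, 30.55). R is determined by |LR| = 47.1 and |RD| = 73.2 together: it lies at the intersection of circle(L, 47.1) and circle(D, 73.2). With |LD| = 75.02, the foot of the radical line on LD is 16.59 from L and the perpendicular offset is √(47.1² − 16.59²) = 44.08. Taking the right-of-LD solution: R = (-7.424, -16.46).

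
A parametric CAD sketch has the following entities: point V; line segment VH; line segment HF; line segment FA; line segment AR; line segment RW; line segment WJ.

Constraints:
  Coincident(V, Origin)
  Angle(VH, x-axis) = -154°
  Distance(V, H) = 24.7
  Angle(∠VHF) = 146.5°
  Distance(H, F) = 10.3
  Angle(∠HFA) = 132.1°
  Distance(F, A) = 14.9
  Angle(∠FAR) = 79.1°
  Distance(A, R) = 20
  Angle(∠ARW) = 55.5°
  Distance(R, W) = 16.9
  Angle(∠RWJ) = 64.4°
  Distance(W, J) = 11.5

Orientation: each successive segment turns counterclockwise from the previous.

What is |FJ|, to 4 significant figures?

10.84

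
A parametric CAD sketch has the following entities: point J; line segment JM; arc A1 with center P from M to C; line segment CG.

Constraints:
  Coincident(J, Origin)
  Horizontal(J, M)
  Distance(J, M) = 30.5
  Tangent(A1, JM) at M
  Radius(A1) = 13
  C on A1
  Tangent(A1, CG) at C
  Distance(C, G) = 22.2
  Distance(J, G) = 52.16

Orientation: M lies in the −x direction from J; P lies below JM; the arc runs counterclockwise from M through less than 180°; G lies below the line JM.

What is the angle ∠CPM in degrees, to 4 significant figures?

109.2°

Checks: J = (0.00, 0.00) ✓; |PC| = 13.00 ✓; ∠(PC, CG) = 90.00° ✓; |CG| = 22.20 ✓; |JG| = 52.16 ✓.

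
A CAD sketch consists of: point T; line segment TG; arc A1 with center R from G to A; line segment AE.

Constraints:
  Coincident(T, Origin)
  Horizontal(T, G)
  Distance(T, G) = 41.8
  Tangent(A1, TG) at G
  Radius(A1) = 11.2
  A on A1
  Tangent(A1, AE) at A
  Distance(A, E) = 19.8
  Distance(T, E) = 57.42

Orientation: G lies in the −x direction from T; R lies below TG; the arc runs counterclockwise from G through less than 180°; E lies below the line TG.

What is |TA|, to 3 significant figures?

54.5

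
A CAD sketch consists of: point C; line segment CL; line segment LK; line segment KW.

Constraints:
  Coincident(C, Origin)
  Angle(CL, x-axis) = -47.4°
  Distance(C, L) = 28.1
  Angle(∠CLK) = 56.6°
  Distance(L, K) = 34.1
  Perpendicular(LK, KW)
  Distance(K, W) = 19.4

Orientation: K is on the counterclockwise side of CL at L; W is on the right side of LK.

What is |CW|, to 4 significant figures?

46.73

∠CLK = 56.6°, so LK runs at -47.4° + (180° − 56.6°) = 76.00° from the x-axis; with |LK| = 34.1, K = L + 34.1·(cos 76.00°, sin 76.00°) = (27.27, 12.40). The perpendicularity gives KW at right angles to LK; with |KW| = 19.4 on the right of LK, W = K + 19.4·(0.9703, -0.2419) = (46.09, 7.709). Then |CW| = |W − C| = 46.73.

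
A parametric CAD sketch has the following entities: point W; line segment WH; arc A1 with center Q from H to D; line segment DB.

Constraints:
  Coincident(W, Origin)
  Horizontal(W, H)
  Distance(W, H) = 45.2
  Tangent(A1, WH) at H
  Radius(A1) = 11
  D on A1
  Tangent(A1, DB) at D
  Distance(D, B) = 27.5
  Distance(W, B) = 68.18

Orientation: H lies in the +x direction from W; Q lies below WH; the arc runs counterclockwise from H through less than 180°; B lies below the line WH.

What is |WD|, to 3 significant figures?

41.7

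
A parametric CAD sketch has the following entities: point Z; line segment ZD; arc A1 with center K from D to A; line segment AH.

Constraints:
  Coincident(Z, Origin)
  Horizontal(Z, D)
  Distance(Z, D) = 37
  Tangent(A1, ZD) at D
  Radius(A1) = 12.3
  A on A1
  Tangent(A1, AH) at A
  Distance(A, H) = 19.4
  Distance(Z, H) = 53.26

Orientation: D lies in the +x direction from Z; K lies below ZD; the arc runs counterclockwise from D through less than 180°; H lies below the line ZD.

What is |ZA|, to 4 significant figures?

34.21

Z is at the origin; ZD is horizontal with |ZD| = 37.0 and D on the +x side, so D = (37.00, 0.000). A1 meets ZD tangentially, so KD is at right angles to ZD, so K = D + (0, -12.3) = (37.00, -12.30). Since KA ⟂ AH (tangency), |KH| = √(12.3² + 19.4²) = 22.97 regardless of where A sits on A1. So H lies on both circle(Z, 53.26) and circle(K, 22.97); the below-ZD intersection is H = (40.09, -35.06). A is the foot of the tangent from H: A = (27.59, -20.22).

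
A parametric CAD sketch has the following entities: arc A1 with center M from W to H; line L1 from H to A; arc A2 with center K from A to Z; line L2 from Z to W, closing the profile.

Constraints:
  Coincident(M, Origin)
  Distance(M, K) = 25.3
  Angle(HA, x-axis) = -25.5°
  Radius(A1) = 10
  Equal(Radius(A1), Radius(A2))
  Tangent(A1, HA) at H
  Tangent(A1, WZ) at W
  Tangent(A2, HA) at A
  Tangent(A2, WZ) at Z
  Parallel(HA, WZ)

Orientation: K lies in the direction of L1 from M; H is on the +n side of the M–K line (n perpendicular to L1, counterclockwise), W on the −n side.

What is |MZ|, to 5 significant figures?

27.205

Tangency of A1 to both parallel lines with radius 10.0 puts H and W at M ± 10.0·n: H = (4.3051, 9.0259), W = (-4.3051, -9.0259). Equal radii place A and Z the same way about K: A = K + 10.0·n = (27.141, -1.8661), Z = K − 10.0·n = (18.530, -19.918). Then |MZ| = |Z − M| = 27.205.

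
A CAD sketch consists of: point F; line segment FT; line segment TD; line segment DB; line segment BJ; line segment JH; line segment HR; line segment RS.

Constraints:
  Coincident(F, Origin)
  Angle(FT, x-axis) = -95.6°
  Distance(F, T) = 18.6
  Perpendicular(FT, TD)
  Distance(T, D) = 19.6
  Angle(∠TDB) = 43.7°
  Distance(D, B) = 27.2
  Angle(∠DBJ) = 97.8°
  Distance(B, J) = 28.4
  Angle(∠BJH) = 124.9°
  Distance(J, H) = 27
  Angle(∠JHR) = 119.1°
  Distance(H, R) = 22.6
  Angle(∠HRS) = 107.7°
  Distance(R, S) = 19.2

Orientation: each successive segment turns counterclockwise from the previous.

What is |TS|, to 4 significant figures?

25.15

F is at the origin; FT runs at -95.6° with length 18.6, so T = (-1.815, -18.51). The perpendicularity gives TD at right angles to FT, so TD runs at -5.600°; with |TD| = 19.6, D = (17.69, -20.42). ∠TDB = 43.7° gives DB at 130.7° from the x-axis; with |DB| = 27.2, B = (-0.04566, 0.1974). ∠DBJ = 97.8° gives BJ at -147.1° from the x-axis; with |BJ| = 28.4, J = (-23.89, -15.23). ∠BJH = 124.9° gives JH at -92.00° from the x-axis; with |JH| = 27.0, H = (-24.83, -42.21). ∠JHR = 119.1° gives HR at -31.10° from the x-axis; with |HR| = 22.6, R = (-5.482, -53.89). ∠HRS = 107.7° gives RS at 41.20° from the x-axis; with |RS| = 19.2, S = (8.965, -41.24). Then |TS| = |S − T| = 25.15.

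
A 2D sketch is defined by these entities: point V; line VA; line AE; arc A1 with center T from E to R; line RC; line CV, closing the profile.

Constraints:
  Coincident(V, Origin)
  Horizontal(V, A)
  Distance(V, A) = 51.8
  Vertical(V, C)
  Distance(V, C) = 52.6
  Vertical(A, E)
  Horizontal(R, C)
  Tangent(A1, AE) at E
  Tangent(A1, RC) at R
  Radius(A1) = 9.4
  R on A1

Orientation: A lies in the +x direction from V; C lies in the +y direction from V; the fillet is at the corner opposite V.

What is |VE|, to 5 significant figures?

67.450

V is at the origin; V and A share the same y with |VA| = 51.8 and A on the +x side, so A = (51.800, 0.0000). V and C share the same x with |VC| = 52.6 and C on the +y side, so C = (0.0000, 52.600). The virtual corner opposite V is at (51.800, 52.600). Since A1 is tangent to AE there, TE ⟂ AE and tangency of A1 to RC means the radius TR is perpendicular to RC, with radius 9.4, so the center T sits 9.4 in from both sides at T = (42.400, 43.200). That places the tangent points at E = (51.800, 43.200) on AE and R = (42.400, 52.600) on RC. Then |VE| = |E − V| = 67.450.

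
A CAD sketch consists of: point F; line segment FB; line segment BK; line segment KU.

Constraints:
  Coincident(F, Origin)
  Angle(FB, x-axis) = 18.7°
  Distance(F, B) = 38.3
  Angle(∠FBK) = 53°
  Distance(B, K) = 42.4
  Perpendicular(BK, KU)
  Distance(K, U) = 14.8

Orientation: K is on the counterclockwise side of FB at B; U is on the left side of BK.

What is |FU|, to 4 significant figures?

24.97

∠FBK = 53.0°, so BK runs at 18.7° + (180° − 53.0°) = 145.7° from the x-axis; with |BK| = 42.4, K = B + 42.4·(cos 145.7°, sin 145.7°) = (1.252, 36.17). BK ⟂ KU; with |KU| = 14.8 on the left of BK, U = K + 14.8·(-0.5635, -0.8261) = (-7.089, 23.95). Then |FU| = |U − F| = 24.97.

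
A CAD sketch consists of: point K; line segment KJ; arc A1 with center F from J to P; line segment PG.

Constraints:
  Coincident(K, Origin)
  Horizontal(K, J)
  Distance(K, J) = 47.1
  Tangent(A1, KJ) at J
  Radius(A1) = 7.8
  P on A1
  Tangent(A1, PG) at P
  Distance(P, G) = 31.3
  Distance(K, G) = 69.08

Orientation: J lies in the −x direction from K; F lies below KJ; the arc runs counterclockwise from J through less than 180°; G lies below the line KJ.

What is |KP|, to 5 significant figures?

55.338

Checks: |FP| = 7.800 ✓; ∠(FP, PG) = 90.00° ✓; |PG| = 31.30 ✓; |KG| = 69.08 ✓.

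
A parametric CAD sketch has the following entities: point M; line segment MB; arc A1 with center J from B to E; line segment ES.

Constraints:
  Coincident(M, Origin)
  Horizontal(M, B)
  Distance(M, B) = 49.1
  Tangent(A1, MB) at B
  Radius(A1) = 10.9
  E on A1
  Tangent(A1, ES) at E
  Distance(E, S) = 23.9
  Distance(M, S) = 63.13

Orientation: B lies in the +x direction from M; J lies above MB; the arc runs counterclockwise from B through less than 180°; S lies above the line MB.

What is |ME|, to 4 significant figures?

61.12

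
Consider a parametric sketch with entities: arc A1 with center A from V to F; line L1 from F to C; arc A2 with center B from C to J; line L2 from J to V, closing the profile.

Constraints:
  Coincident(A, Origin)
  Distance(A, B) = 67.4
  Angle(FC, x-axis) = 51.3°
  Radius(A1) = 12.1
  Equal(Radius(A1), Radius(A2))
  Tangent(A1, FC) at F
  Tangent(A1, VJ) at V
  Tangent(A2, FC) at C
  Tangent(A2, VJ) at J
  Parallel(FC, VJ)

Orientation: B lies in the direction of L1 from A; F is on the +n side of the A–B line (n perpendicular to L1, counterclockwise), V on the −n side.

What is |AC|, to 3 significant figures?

68.5

Tangency of A1 to both parallel lines with radius 12.1 puts F and V at A ± 12.1·n: F = (-9.44, 7.57), V = (9.44, -7.57). Equal radii place C and J the same way about B: C = B + 12.1·n = (32.7, 60.2), J = B − 12.1·n = (51.6, 45.0). Then |AC| = |C − A| = 68.5.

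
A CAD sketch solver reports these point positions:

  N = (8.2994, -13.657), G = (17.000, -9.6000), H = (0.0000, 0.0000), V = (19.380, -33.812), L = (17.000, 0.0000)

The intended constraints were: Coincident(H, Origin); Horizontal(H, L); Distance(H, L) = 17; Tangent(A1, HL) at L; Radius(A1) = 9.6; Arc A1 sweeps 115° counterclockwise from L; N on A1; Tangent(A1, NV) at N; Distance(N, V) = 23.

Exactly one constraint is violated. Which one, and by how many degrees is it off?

Tangent(A1, NV) at N — off by 3.80°.

H = (0.00, 0.00) ✓; H.y = 0.00, L.y = 0.00 ✓; |HL| = 17.00 ✓; ∠(GL, LH) = 90.00° ✓; |GL| = 9.600 ✓; bearing(G→N) − bearing(G→L) = 115.0° ✓; |GN| = 9.600 ✓; ∠(GN, NV) = 86.20° ✗; |NV| = 23.00 ✓.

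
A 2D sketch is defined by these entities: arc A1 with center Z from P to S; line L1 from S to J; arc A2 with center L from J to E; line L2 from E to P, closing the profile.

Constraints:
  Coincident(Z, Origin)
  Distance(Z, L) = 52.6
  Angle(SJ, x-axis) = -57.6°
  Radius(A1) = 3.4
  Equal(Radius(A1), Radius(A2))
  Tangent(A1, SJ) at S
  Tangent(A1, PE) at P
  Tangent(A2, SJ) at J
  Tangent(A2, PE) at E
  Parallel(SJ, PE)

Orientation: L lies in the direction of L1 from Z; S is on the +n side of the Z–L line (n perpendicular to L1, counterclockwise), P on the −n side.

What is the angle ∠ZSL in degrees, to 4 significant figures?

86.30°

Z is at the origin and L lies 52.6 along u from Z, so L = 52.6·u = (28.18, -44.41). Tangency of A1 to both parallel lines with radius 3.4 puts S and P at Z ± 3.4·n: S = (2.871, 1.822), P = (-2.871, -1.822). Then cos ∠ZSL = SZ·SL / (|SZ||SL|), giving 86.30°.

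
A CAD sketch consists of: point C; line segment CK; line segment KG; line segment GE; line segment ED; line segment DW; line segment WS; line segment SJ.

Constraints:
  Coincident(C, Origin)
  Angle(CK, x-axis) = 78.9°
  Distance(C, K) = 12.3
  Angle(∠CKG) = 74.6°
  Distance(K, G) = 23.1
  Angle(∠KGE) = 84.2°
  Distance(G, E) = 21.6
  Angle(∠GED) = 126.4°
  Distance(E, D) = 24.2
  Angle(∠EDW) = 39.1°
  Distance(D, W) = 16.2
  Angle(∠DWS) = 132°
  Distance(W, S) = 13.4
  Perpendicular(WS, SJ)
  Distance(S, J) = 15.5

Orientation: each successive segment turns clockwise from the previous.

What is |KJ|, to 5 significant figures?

36.853

C is at the origin; CK runs at 78.9° with length 12.3, so K = (2.3680, 12.070). ∠CKG = 74.6° gives KG at -26.500° from the x-axis; with |KG| = 23.1, G = (23.041, 1.7627). ∠KGE = 84.2° gives GE at -122.30° from the x-axis; with |GE| = 21.6, E = (11.499, -16.495). ∠GED = 126.4° gives ED at -175.90° from the x-axis; with |ED| = 24.2, D = (-12.639, -18.225). ∠EDW = 39.1° gives DW at 43.200° from the x-axis; with |DW| = 16.2, W = (-0.82978, -7.1355). ∠DWS = 132.0° gives WS at -4.8000° from the x-axis; with |WS| = 13.4, S = (12.523, -8.2568). WS ⟂ SJ, so SJ runs at -94.800°; with |SJ| = 15.5, J = (11.226, -23.702). Then |KJ| = |J − K| = 36.853.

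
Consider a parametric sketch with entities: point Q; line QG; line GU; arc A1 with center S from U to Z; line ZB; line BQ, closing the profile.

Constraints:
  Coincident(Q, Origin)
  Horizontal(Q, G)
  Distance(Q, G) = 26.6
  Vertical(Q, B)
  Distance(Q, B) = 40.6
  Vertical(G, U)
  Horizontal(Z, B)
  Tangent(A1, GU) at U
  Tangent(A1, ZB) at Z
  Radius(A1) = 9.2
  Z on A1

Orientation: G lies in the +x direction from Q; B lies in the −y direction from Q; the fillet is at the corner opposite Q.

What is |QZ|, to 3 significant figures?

44.2

Q is at the origin; Q and G share the same y with |QG| = 26.6 and G on the +x side, so G = (26.6, 0.00). Q and B share the same x with |QB| = 40.6 and B on the −y side, so B = (0.00, -40.6). The virtual corner opposite Q is at (26.6, -40.6). Since A1 is tangent to GU there, SU ⟂ GU and since A1 is tangent to ZB there, SZ ⟂ ZB, with radius 9.2, so the center S sits 9.2 in from both sides at S = (17.4, -31.4). That places the tangent points at U = (26.6, -31.4) on GU and Z = (17.4, -40.6) on ZB. Then |QZ| = |Z − Q| = 44.2.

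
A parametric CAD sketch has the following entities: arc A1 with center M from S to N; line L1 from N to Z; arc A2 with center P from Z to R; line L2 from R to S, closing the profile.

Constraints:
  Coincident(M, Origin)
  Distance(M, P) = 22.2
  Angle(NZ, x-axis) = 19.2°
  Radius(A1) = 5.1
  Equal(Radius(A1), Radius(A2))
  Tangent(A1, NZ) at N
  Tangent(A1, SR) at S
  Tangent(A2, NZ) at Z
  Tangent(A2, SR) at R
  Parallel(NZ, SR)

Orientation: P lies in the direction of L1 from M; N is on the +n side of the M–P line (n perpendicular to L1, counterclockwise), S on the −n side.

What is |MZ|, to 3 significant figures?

22.8

Tangency of A1 to both parallel lines with radius 5.1 puts N and S at M ± 5.1·n: N = (-1.68, 4.82), S = (1.68, -4.82). Equal radii place Z and R the same way about P: Z = P + 5.1·n = (19.3, 12.1), R = P − 5.1·n = (22.6, 2.48). Then |MZ| = |Z − M| = 22.8.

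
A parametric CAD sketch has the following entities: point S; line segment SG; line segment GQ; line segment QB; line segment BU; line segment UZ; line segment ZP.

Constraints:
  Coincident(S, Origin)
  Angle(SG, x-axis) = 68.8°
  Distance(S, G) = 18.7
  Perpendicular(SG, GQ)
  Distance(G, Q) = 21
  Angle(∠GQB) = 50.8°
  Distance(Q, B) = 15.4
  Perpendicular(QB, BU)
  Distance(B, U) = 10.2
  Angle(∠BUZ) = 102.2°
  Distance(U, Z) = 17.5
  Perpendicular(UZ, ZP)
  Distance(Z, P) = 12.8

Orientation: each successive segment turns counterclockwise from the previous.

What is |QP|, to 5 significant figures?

4.6228

∠BUZ = 102.2° gives UZ at 95.800° from the x-axis; with |UZ| = 17.5, Z = (-0.12527, 30.945). The perpendicularity gives ZP at right angles to UZ, so ZP runs at -174.20°; with |ZP| = 12.8, P = (-12.860, 29.651). Then |QP| = |P − Q| = 4.6228.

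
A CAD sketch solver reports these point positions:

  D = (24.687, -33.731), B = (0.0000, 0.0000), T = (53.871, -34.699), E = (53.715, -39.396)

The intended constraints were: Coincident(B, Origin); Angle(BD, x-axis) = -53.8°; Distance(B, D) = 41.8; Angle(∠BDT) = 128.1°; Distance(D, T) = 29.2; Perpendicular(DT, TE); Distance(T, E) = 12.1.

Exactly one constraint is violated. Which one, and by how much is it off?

Distance(T, E) = 12.1 — off by 7.40.

B = (0.00, 0.00) ✓; BD at -53.80° ✓; |BD| = 41.80 ✓; ∠BDT = 128.1° ✓; |DT| = 29.20 ✓; ∠(DT, TE) = 90.00° ✓; |TE| = 4.700 ✗.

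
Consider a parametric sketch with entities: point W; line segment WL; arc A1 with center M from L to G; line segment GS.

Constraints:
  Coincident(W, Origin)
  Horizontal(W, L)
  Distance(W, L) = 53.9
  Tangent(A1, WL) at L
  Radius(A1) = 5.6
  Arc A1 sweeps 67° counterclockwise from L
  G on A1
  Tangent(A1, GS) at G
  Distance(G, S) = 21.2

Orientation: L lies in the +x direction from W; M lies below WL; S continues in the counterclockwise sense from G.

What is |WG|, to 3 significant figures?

48.9

Since A1 is tangent to WL there, ML ⟂ WL, so M = L + (0, -5.6) = (53.9, -5.60). On A1, L sits at bearing 90° from M; a 67° counterclockwise sweep puts G at bearing 157°, so G = M + 5.6·(cos 157°, sin 157°) = (48.7, -3.41). Then |WG| = |G − W| = 48.9.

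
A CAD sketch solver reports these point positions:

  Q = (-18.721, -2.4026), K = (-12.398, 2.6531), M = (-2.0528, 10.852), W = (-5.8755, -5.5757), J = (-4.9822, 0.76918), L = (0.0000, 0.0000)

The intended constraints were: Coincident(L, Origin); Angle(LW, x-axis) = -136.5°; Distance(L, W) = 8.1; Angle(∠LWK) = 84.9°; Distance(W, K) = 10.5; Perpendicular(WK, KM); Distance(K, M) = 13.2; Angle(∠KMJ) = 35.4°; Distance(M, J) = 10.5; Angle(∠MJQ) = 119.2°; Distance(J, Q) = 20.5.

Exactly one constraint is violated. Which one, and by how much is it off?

Distance(J, Q) = 20.5 — off by 6.40.

L = (0.00, 0.00) ✓; LW at -136.5° ✓; |LW| = 8.100 ✓; ∠LWK = 84.90° ✓; |WK| = 10.50 ✓; ∠(WK, KM) = 90.00° ✓; |KM| = 13.20 ✓; ∠KMJ = 35.40° ✓; |MJ| = 10.50 ✓; ∠MJQ = 119.2° ✓; |JQ| = 14.10 ✗.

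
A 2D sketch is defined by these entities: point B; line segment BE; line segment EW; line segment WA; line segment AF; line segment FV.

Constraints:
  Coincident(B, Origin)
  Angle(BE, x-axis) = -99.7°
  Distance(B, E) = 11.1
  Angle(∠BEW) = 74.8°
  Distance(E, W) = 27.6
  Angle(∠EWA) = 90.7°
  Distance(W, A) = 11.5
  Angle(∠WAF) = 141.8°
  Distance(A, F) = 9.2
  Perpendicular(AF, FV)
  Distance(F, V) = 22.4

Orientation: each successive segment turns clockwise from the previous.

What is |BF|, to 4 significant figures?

20.86

∠EWA = 90.7° gives WA at 65.80° from the x-axis; with |WA| = 11.5, A = (-22.19, 11.17). ∠WAF = 141.8° gives AF at 27.60° from the x-axis; with |AF| = 9.2, F = (-14.04, 15.43). Then |BF| = |F − B| = 20.86.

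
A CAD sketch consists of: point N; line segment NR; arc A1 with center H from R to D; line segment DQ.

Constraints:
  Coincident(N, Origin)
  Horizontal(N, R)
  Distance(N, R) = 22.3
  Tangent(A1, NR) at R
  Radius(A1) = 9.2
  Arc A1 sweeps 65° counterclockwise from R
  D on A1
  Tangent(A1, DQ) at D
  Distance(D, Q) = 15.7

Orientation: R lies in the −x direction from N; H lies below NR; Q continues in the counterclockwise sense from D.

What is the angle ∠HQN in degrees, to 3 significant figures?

6.96°

N is at the origin; NR is horizontal with |NR| = 22.3 and R on the −x side, so R = (-22.3, 0.00). Since A1 is tangent to NR there, HR ⟂ NR, so H = R + (0, -9.2) = (-22.3, -9.20). On A1, R sits at bearing 90° from H; a 65° counterclockwise sweep puts D at bearing 155°, so D = H + 9.2·(cos 155°, sin 155°) = (-30.6, -5.31). A1 meets DQ tangentially, so HD is at right angles to DQ, so DQ runs along (−sin 155°, cos 155°); with |DQ| = 15.7, Q = (-37.3, -19.5). Then cos ∠HQN = QH·QN / (|QH||QN|), giving 6.96°.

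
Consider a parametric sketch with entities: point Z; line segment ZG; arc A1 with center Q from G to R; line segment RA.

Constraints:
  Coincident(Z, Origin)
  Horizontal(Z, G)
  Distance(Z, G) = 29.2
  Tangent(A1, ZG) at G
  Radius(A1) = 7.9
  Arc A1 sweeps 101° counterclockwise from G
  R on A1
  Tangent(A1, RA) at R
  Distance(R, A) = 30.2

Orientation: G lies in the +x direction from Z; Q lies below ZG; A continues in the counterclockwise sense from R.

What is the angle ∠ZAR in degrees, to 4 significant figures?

23.86°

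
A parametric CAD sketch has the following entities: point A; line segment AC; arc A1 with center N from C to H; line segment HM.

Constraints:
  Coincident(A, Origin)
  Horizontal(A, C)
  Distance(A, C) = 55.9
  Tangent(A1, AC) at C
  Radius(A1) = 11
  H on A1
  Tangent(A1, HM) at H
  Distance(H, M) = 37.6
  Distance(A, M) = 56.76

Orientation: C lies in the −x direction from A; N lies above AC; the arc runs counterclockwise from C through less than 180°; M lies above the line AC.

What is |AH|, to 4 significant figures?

46.01

A is at the origin; AC is horizontal with |AC| = 55.9 and C on the −x side, so C = (-55.90, 0.000). The tangent condition forces NC to be normal to AC, so N = C + (0, 11) = (-55.90, 11.00). Since NH ⟂ HM (tangency), |NM| = √(11.0² + 37.6²) = 39.18 regardless of where H sits on A1. So M lies on both circle(A, 56.76) and circle(N, 39.18); the above-AC intersection is M = (-35.39, 44.38). H is the foot of the tangent from M: H = (-45.29, 8.104).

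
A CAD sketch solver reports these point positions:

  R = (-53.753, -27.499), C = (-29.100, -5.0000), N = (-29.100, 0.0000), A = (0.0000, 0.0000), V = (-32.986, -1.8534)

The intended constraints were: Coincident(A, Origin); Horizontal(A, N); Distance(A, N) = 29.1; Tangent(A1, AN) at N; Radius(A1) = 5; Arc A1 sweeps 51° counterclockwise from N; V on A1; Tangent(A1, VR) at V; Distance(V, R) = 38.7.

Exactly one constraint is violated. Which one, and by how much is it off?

Distance(V, R) = 38.7 — off by 5.70.

A = (0.00, 0.00) ✓; A.y = 0.00, N.y = 0.00 ✓; |AN| = 29.10 ✓; ∠(CN, NA) = 90.00° ✓; |CN| = 5.000 ✓; bearing(C→V) − bearing(C→N) = 51.00° ✓; |CV| = 5.000 ✓; ∠(CV, VR) = 90.00° ✓; |VR| = 33.00 ✗.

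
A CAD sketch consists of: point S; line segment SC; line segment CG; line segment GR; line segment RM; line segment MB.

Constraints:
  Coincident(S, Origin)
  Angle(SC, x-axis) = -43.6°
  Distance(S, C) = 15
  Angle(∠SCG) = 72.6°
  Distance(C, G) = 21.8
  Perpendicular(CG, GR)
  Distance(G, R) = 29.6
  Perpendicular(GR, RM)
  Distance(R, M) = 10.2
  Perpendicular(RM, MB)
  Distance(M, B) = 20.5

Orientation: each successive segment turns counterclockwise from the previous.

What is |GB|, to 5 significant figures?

13.669

S is at the origin; SC runs at -43.6° with length 15.0, so C = (10.863, -10.344). ∠SCG = 72.6° gives CG at 63.800° from the x-axis; with |CG| = 21.8, G = (20.487, 9.2159). The perpendicularity gives GR at right angles to CG, so GR runs at 153.80°; with |GR| = 29.6, R = (-6.0714, 22.285). GR is perpendicular to RM, so RM runs at -116.20°; with |RM| = 10.2, M = (-10.575, 13.132). RM ⟂ MB, so MB runs at -26.200°; with |MB| = 20.5, B = (7.8190, 4.0816). Then |GB| = |B − G| = 13.669.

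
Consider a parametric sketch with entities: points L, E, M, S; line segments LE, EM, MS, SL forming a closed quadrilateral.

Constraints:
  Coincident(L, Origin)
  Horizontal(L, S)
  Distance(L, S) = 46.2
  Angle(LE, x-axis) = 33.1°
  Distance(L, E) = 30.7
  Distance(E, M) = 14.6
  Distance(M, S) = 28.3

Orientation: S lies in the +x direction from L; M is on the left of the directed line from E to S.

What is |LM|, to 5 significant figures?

45.172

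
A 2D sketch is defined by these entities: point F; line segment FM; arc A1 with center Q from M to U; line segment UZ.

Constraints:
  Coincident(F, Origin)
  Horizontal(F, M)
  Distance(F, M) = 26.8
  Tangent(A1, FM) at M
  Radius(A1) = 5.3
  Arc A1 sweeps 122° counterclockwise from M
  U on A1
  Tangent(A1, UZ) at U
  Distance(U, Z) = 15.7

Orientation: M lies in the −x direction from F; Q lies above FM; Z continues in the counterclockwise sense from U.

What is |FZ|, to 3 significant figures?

37.4

F is at the origin; F and M share the same y with |FM| = 26.8 and M on the −x side, so M = (-26.8, 0.00). Since A1 is tangent to FM there, QM ⟂ FM, so Q = M + (0, 5.3) = (-26.8, 5.30). On A1, M sits at bearing -90° from Q; a 122° counterclockwise sweep puts U at bearing 32°, so U = Q + 5.3·(cos 32°, sin 32°) = (-22.3, 8.11). Tangency of A1 to UZ means the radius QU is perpendicular to UZ, so UZ runs along (−sin 32°, cos 32°); with |UZ| = 15.7, Z = (-30.6, 21.4). Then |FZ| = |Z − F| = 37.4.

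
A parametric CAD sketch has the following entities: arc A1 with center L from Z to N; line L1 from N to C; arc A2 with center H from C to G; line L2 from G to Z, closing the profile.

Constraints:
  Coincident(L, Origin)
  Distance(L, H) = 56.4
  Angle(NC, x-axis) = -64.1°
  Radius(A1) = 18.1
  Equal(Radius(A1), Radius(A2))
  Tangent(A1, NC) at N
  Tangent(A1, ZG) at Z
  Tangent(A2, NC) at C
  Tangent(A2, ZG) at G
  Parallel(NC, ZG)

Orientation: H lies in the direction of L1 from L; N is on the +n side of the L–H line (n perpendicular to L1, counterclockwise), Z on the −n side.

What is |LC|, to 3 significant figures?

59.2

Tangency of A1 to both parallel lines with radius 18.1 puts N and Z at L ± 18.1·n: N = (16.3, 7.91), Z = (-16.3, -7.91). Equal radii place C and G the same way about H: C = H + 18.1·n = (40.9, -42.8), G = H − 18.1·n = (8.35, -58.6). Then |LC| = |C − L| = 59.2.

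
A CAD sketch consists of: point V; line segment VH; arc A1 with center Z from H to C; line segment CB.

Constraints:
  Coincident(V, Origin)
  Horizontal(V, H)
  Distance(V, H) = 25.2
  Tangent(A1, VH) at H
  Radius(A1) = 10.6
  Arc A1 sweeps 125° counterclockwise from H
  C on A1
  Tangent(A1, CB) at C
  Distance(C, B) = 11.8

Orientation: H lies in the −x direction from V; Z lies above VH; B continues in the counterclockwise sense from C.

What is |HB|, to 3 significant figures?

26.4

V is at the origin; V and H share the same y with |VH| = 25.2 and H on the −x side, so H = (-25.2, 0.00). Tangency of A1 to VH means the radius ZH is perpendicular to VH, so Z = H + (0, 10.6) = (-25.2, 10.6). On A1, H sits at bearing -90° from Z; a 125° counterclockwise sweep puts C at bearing 35°, so C = Z + 10.6·(cos 35°, sin 35°) = (-16.5, 16.7). Tangency of A1 to CB means the radius ZC is perpendicular to CB, so CB runs along (−sin 35°, cos 35°); with |CB| = 11.8, B = (-23.3, 26.3). Then |HB| = |B − H| = 26.4.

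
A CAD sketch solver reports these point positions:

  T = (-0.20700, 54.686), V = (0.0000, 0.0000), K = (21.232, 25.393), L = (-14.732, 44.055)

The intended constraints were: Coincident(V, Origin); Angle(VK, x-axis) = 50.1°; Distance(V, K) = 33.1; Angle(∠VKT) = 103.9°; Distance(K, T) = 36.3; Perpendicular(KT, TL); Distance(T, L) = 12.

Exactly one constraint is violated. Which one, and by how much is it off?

Distance(T, L) = 12 — off by 6.00.

V = (0.00, 0.00) ✓; VK at 50.10° ✓; |VK| = 33.10 ✓; ∠VKT = 103.9° ✓; |KT| = 36.30 ✓; ∠(KT, TL) = 90.00° ✓; |TL| = 18.00 ✗.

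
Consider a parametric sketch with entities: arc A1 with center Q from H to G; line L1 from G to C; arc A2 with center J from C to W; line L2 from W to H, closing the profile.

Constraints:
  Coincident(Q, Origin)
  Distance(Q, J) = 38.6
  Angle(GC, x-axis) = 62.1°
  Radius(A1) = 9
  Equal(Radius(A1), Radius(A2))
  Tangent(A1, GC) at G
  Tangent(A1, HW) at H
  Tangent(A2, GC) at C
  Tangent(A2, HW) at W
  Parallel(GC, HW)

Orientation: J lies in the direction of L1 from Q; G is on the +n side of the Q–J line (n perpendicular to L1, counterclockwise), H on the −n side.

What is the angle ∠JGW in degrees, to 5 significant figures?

11.876°

Tangency of A1 to both parallel lines with radius 9.0 puts G and H at Q ± 9.0·n: G = (-7.9539, 4.2114), H = (7.9539, -4.2114). Equal radii place C and W the same way about J: C = J + 9.0·n = (10.108, 38.325), W = J − 9.0·n = (26.016, 29.902). Then cos ∠JGW = GJ·GW / (|GJ||GW|), giving 11.876°.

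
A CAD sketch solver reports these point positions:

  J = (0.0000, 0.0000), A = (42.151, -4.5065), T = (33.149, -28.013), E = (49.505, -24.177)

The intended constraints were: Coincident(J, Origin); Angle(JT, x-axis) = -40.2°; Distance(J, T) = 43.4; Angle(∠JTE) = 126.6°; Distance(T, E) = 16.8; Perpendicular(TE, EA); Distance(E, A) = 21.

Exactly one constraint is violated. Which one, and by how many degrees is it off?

Perpendicular(TE, EA) — off by 7.30°.

J = (0.00, 0.00) ✓; JT at -40.20° ✓; |JT| = 43.40 ✓; ∠JTE = 126.6° ✓; |TE| = 16.80 ✓; ∠(TE, EA) = 97.30° ✗; |EA| = 21.00 ✓.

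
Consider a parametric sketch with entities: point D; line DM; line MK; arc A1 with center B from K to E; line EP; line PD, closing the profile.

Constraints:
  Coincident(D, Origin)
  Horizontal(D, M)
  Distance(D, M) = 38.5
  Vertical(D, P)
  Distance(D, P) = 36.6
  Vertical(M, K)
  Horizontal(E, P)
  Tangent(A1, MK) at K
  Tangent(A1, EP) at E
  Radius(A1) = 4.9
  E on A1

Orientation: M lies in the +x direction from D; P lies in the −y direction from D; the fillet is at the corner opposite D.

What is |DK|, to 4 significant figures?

49.87

The virtual corner opposite D is at (38.50, -36.60). Tangency of A1 to MK means the radius BK is perpendicular to MK and since A1 is tangent to EP there, BE ⟂ EP, with radius 4.9, so the center B sits 4.9 in from both sides at B = (33.60, -31.70). That places the tangent points at K = (38.50, -31.70) on MK and E = (33.60, -36.60) on EP. Then |DK| = |K − D| = 49.87.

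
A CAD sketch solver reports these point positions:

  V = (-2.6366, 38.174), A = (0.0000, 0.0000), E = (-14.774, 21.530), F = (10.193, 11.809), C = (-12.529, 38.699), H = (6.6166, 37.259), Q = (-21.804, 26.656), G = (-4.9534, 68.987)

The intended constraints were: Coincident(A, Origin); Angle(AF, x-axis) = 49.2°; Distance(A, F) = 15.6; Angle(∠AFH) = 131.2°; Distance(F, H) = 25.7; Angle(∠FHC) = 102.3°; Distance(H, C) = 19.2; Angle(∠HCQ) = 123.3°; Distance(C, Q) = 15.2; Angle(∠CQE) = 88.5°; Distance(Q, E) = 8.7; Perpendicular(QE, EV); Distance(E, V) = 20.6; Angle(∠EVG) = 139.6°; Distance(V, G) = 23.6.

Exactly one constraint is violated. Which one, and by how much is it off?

Distance(V, G) = 23.6 — off by 7.30.

A = (0.00, 0.00) ✓; AF at 49.20° ✓; |AF| = 15.60 ✓; ∠AFH = 131.2° ✓; |FH| = 25.70 ✓; ∠FHC = 102.3° ✓; |HC| = 19.20 ✓; ∠HCQ = 123.3° ✓; |CQ| = 15.20 ✓; ∠CQE = 88.50° ✓; |QE| = 8.700 ✓; ∠(QE, EV) = 90.00° ✓; |EV| = 20.60 ✓; ∠EVG = 139.6° ✓; |VG| = 30.90 ✗.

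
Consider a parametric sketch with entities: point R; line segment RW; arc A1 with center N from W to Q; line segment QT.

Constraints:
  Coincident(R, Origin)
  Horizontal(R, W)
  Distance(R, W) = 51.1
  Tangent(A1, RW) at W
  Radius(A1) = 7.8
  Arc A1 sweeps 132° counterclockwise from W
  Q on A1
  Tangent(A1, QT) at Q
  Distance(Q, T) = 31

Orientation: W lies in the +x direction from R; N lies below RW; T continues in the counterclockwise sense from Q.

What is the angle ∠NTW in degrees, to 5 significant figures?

5.3614°

On A1, W sits at bearing 90° from N; a 132° counterclockwise sweep puts Q at bearing 222°, so Q = N + 7.8·(cos 222°, sin 222°) = (45.303, -13.019). Since A1 is tangent to QT there, NQ ⟂ QT, so QT runs along (−sin 222°, cos 222°); with |QT| = 31.0, T = (66.047, -36.057). Then cos ∠NTW = TN·TW / (|TN||TW|), giving 5.3614°.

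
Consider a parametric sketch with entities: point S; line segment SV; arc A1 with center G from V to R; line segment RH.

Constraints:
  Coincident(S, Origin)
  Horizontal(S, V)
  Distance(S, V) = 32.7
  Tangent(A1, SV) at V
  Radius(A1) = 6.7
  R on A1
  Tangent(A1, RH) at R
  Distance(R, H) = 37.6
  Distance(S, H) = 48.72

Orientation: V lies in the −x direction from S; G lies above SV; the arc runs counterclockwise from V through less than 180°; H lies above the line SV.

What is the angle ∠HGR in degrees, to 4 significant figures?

79.90°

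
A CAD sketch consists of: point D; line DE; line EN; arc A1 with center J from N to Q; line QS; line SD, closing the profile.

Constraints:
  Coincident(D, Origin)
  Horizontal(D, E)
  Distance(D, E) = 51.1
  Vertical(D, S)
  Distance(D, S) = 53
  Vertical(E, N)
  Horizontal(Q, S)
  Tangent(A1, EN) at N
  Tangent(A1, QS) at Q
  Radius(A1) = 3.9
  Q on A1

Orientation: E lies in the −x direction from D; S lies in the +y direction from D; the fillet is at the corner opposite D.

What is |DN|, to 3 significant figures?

70.9

The virtual corner opposite D is at (-51.1, 53.0). The tangent condition forces JN to be normal to EN and A1 meets QS tangentially, so JQ is at right angles to QS, with radius 3.9, so the center J sits 3.9 in from both sides at J = (-47.2, 49.1). That places the tangent points at N = (-51.1, 49.1) on EN and Q = (-47.2, 53.0) on QS. Then |DN| = |N − D| = 70.9.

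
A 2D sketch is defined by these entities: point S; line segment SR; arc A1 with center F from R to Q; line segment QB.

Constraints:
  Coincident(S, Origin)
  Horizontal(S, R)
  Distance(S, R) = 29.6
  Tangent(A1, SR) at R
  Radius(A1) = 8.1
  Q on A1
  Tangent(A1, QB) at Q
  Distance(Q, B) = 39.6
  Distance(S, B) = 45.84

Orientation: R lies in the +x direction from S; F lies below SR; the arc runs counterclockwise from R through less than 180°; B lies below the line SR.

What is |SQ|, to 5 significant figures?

22.589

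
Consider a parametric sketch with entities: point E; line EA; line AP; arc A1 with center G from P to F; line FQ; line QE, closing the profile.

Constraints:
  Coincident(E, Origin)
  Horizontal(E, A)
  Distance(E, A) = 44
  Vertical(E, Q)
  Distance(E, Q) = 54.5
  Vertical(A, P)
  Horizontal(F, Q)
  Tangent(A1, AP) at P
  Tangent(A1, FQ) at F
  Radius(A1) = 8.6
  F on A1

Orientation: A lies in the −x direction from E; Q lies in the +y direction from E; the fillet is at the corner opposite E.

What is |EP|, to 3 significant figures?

63.6

The virtual corner opposite E is at (-44.0, 54.5). Since A1 is tangent to AP there, GP ⟂ AP and A1 meets FQ tangentially, so GF is at right angles to FQ, with radius 8.6, so the center G sits 8.6 in from both sides at G = (-35.4, 45.9). That places the tangent points at P = (-44.0, 45.9) on AP and F = (-35.4, 54.5) on FQ. Then |EP| = |P − E| = 63.6.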